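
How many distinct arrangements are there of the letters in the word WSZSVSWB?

3360

Letter multiplicities in WSZSVSWB: B×1, S×3, V×1, W×2, Z×1.
So there are 8! / (3!·2!) = 3360 distinguishable arrangements.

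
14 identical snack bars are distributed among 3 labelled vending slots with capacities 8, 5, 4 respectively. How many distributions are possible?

10

Ignoring the caps, the number of non-negative solutions to x_1+…+x_3 = 14 is C(16,2) = 120.
Subtract solutions that violate a single cap (substitute x_i' = x_i − (cap_i+1)): x_1 ≥ 9 gives C(7,2) = 21; x_2 ≥ 6 gives C(10,2) = 45; x_3 ≥ 5 gives C(11,2) = 55. Together 121.
Add back pairs where two caps are both exceeded: 0 + 1 + 10 = 11.
By inclusion–exclusion the count is 120 − 121 + 11 = 10.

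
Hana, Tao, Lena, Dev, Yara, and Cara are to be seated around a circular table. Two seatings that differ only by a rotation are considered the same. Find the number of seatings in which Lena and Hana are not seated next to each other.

72

All circular seatings of 6 people number (5)! = 120.
Those with Lena next to Hana: fuse the pair into one unit and seat 5 units around a circle — 2·(4)! = 48.
Subtracting, 120 − 48 = 72.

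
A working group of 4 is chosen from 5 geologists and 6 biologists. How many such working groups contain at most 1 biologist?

65

Split by how many biologists are chosen (0 through 1).
Sum: C(6,0)·C(5,4) + C(6,1)·C(5,3) = 5 + 60 = 65.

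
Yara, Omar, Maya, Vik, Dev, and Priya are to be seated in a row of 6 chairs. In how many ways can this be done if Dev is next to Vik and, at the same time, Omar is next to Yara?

96

Treat {Dev,Vik} as one block (2 orders) and {Omar,Yara} as another (2 orders).
That leaves 4 units to arrange: 2 × 2 × 4! = 4 × 24 = 96.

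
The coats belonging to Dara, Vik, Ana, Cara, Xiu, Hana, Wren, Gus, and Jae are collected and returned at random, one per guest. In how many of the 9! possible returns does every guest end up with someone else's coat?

Count assignments avoiding every fixed point. For any j of the 9 guests fixed to their own coat, the other 9−j can be arranged in (9−j)! ways.
By inclusion–exclusion this is Σ_{j=0}^{9} (−1)^j C(9,j)·(9−j)!.
Computing: 362880 − 362880 + 181440 − 60480 + 15120 − 3024 + 504 − 72 + 9 − 1 = 133496.

133496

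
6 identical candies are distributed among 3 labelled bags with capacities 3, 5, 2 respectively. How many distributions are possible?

11

By stars and bars, unrestricted non-negative solutions to x_1+…+x_3 = 6 number C(6+2,2) = 28.
Subtract solutions that violate a single cap (substitute x_i' = x_i − (cap_i+1)): x_1 ≥ 4 gives C(4,2) = 6; x_2 ≥ 6 gives C(2,2) = 1; x_3 ≥ 3 gives C(5,2) = 10. Together 17.
No two caps can be exceeded simultaneously, so the pair terms are all 0.
By inclusion–exclusion the count is 28 − 17 + 0 = 11.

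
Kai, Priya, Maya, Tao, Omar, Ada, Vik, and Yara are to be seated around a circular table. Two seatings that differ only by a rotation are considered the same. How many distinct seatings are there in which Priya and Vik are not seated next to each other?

All circular seatings of 8 people number (7)! = 5040.
Those with Priya next to Vik: fuse the pair into one unit and seat 7 units around a circle — 2·(6)! = 1440.
Subtracting, 5040 − 1440 = 3600.

3600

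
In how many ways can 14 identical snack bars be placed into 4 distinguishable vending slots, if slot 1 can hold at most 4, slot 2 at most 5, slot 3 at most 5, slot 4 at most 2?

By stars and bars, unrestricted non-negative solutions to x_1+…+x_4 = 14 number C(14+3,3) = 680.
Subtract solutions that violate a single cap (substitute x_i' = x_i − (cap_i+1)): x_1 ≥ 5 gives C(12,3) = 220; x_2 ≥ 6 gives C(11,3) = 165; x_3 ≥ 6 gives C(11,3) = 165; x_4 ≥ 3 gives C(14,3) = 364. Together 914.
Add back pairs where two caps are both exceeded: 20 + 20 + 84 + 10 + 56 + 56 = 246.
Subtract triples: 0 + 1 + 1 + 0 = 2.
By inclusion–exclusion the count is 680 − 914 + 246 − 2 = 10.

10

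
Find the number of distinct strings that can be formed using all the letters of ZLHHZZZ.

ZLHHZZZ has 7 letters with H appearing twice and Z appearing 4 times.
Dividing 7! = 5040 by 4!·2! = 48 for the repeated letters gives 105.

105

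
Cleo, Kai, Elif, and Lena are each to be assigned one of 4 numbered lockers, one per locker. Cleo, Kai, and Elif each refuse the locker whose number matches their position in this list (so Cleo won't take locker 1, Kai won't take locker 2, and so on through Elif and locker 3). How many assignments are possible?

Let Aᵢ (for i ∈ {1, 2, 3}) be the placements that put person i in their forbidden locker. Any j of these fix j positions, leaving (4−j)! ways to fill the rest, and there are C(3,j) ways to pick which j.
By inclusion–exclusion, the number of valid placements is Σ_{j=0}^{3} (−1)^j C(3,j)·(4−j)!.
Computing: 24 − 18 + 6 − 1 = 11.

11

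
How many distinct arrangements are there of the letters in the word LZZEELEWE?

3780

LZZEELEWE has 9 letters with E appearing 4 times, L appearing twice, and Z appearing twice.
The number of distinct arrangements is 9!/(4!·2!·2!) = 362880/96 = 3780.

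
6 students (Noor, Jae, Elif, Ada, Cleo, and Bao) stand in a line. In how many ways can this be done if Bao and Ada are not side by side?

There are 6! = 720 arrangements in all. If Bao and Ada are adjacent, merging them into one block gives 2·(5)! = 240 arrangements.
So 720 − 240 = 480 arrangements keep them apart.

480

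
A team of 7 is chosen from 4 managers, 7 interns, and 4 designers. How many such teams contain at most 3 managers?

6270

Split by how many managers are chosen (0 through 3).
Sum: C(4,0)·C(11,7) + C(4,1)·C(11,6) + C(4,2)·C(11,5) + C(4,3)·C(11,4) = 330 + 1848 + 2772 + 1320 = 6270.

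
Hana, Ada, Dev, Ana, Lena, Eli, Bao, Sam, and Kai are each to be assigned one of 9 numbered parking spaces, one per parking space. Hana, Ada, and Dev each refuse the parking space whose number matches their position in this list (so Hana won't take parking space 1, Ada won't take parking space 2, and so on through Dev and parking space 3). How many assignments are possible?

256320

Let Aᵢ (for i ∈ {1, 2, 3}) be the placements that put person i in their forbidden parking space. Any j of these fix j positions, leaving (9−j)! ways to fill the rest, and there are C(3,j) ways to pick which j.
By inclusion–exclusion, the number of valid placements is Σ_{j=0}^{3} (−1)^j C(3,j)·(9−j)!.
Computing: 362880 − 120960 + 15120 − 720 = 256320.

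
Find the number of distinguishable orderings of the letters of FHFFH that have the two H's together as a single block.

Treat the 2 copies of H as a single block. The multiset to arrange is then {HH, F, F, F}, 4 items in all.
That gives (4)!/(3!) = 4 arrangements.

4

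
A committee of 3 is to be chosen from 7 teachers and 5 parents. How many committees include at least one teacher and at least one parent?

175

With no constraint there are C(12,3) = 220 possible selections.
Selections missing a whole group: no teachers → C(5,3) = 10; no parents → C(7,3) = 35.
Both groups omitted at once is impossible, so 220 − 45 = 175.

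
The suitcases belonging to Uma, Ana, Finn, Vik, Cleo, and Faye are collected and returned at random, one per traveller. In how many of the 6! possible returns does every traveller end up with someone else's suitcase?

Count assignments avoiding every fixed point. For any j of the 6 travellers fixed to their own suitcase, the other 6−j can be arranged in (6−j)! ways.
By inclusion–exclusion this is Σ_{j=0}^{6} (−1)^j C(6,j)·(6−j)!.
Computing: 720 − 720 + 360 − 120 + 30 − 6 + 1 = 265.

265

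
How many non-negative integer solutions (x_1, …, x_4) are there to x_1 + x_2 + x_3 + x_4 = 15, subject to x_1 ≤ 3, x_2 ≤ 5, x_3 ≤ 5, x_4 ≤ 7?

Without the upper bounds there are C(18,3) = 816 ways to split 15 among 4 variables.
Subtract solutions that violate a single cap (substitute x_i' = x_i − (cap_i+1)): x_1 ≥ 4 gives C(14,3) = 364; x_2 ≥ 6 gives C(12,3) = 220; x_3 ≥ 6 gives C(12,3) = 220; x_4 ≥ 8 gives C(10,3) = 120. Together 924.
Add back pairs where two caps are both exceeded: 56 + 56 + 20 + 20 + 4 + 4 = 160.
By inclusion–exclusion the count is 816 − 924 + 160 = 52.

52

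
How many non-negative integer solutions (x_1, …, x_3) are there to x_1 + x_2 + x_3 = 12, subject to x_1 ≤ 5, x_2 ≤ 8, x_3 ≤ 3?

By stars and bars, unrestricted non-negative solutions to x_1+…+x_3 = 12 number C(12+2,2) = 91.
Subtract solutions that violate a single cap (substitute x_i' = x_i − (cap_i+1)): x_1 ≥ 6 gives C(8,2) = 28; x_2 ≥ 9 gives C(5,2) = 10; x_3 ≥ 4 gives C(10,2) = 45. Together 83.
Add back pairs where two caps are both exceeded: 0 + 6 + 0 = 6.
By inclusion–exclusion the count is 91 − 83 + 6 = 14.

14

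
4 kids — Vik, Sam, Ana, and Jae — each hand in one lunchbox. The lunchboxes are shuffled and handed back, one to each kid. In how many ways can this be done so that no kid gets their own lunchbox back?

9

Let Aᵢ be the assignments in which kid i gets their own lunchbox. We want the size of the complement of A₁∪…∪A_4.
By inclusion–exclusion this is Σ_{j=0}^{4} (−1)^j C(4,j)·(4−j)!.
Computing: 24 − 24 + 12 − 4 + 1 = 9.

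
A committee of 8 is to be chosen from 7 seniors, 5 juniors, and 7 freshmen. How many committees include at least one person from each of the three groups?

71589

Total 8-person selections from all 19: C(19,8) = 75582.
Subtract selections that omit an entire group: no seniors → C(12,8) = 495; no juniors → C(14,8) = 3003; no freshmen → C(12,8) = 495.
Add back selections omitting two groups (i.e. drawn from a single group): C(7,8) + C(5,8) + C(7,8) = 0.
By inclusion–exclusion: 75582 − 3993 + 0 = 71589.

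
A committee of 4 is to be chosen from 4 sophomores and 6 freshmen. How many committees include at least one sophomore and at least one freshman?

194

Total 4-person selections from all 10: C(10,4) = 210.
Subtract selections that omit an entire group: no sophomores → C(6,4) = 15; no freshmen → C(4,4) = 1.
Both groups omitted at once is impossible, so 210 − 16 = 194.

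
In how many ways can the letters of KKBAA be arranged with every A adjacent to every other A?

12

Treat the 2 copies of A as a single block. The multiset to arrange is then {AA, B, K, K}, 4 items in all.
That gives (4)!/(2!) = 12 arrangements.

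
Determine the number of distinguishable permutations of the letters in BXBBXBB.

21

Letter multiplicities in BXBBXBB: B×5, X×2.
The number of distinct arrangements is 7!/(5!·2!) = 5040/240 = 21.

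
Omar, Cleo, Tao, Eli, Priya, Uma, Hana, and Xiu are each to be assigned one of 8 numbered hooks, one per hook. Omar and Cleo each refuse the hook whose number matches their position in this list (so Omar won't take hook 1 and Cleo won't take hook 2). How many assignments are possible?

Let Aᵢ (for i ∈ {1, 2}) be the placements that put person i in their forbidden hook. Any j of these fix j positions, leaving (8−j)! ways to fill the rest, and there are C(2,j) ways to pick which j.
By inclusion–exclusion, the number of valid placements is Σ_{j=0}^{2} (−1)^j C(2,j)·(8−j)!.
Computing: 40320 − 10080 + 720 = 30960.

30960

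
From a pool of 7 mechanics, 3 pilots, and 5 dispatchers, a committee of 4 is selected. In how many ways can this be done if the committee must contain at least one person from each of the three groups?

With no constraint there are C(15,4) = 1365 possible selections.
Selections missing a whole group: no mechanics → C(8,4) = 70; no pilots → C(12,4) = 495; no dispatchers → C(10,4) = 210.
Add back selections omitting two groups (i.e. drawn from a single group): C(7,4) + C(3,4) + C(5,4) = 40.
By inclusion–exclusion: 1365 − 775 + 40 = 630.

630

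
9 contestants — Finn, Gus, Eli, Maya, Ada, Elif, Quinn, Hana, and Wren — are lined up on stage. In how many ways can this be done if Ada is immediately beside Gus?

Treat {Ada, Gus} as a single unit. There are 8 units to order, and the pair itself can be ordered 2 ways.
That gives 2 × 8! = 2 × 40320 = 80640.

80640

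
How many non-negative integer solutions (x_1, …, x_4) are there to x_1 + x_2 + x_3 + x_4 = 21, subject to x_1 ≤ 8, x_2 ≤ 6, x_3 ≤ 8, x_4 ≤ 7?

Without the upper bounds there are C(24,3) = 2024 ways to split 21 among 4 variables.
Subtract solutions that violate a single cap (substitute x_i' = x_i − (cap_i+1)): x_1 ≥ 9 gives C(15,3) = 455; x_2 ≥ 7 gives C(17,3) = 680; x_3 ≥ 9 gives C(15,3) = 455; x_4 ≥ 8 gives C(16,3) = 560. Together 2150.
Add back pairs where two caps are both exceeded: 56 + 20 + 35 + 56 + 84 + 35 = 286.
By inclusion–exclusion the count is 2024 − 2150 + 286 = 160.

160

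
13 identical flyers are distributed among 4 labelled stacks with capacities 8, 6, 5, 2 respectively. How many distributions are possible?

Without the upper bounds there are C(16,3) = 560 ways to split 13 among 4 stacks.
Subtract solutions that violate a single cap (substitute x_i' = x_i − (cap_i+1)): x_1 ≥ 9 gives C(7,3) = 35; x_2 ≥ 7 gives C(9,3) = 84; x_3 ≥ 6 gives C(10,3) = 120; x_4 ≥ 3 gives C(13,3) = 286. Together 525.
Add back pairs where two caps are both exceeded: 0 + 0 + 4 + 1 + 20 + 35 = 60.
By inclusion–exclusion the count is 560 − 525 + 60 = 95.

95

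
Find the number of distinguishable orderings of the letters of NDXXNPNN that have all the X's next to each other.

210

Treat the 2 copies of X as a single block. The multiset to arrange is then {XX, D, N, N, N, N, P}, 7 items in all.
That gives (7)!/(4!) = 210 arrangements.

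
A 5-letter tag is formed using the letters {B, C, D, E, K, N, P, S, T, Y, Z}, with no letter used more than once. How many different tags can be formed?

55440

Choose and order 5 of the 11 symbols: the first letter has 11 options, the next 10, and so on down to 7.
That product is 11 × 10 × 9 × 8 × 7 = 55440.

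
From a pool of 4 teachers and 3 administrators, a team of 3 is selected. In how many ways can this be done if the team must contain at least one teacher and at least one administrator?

Unrestricted: C(7,3) = 35 ways to pick any 3 of the 7.
Selections missing a whole group: no teachers → C(3,3) = 1; no administrators → C(4,3) = 4.
Both groups omitted at once is impossible, so 35 − 5 = 30.

30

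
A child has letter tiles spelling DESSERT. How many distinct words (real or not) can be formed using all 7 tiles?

1260

DESSERT has 7 letters with E appearing twice and S appearing twice.
So there are 7! / (2!·2!) = 1260 distinguishable arrangements.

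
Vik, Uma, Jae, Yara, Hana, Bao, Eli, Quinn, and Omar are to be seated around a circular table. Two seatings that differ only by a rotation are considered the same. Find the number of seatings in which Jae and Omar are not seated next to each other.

30240

All circular seatings of 9 people number (8)! = 40320.
Seatings with Jae beside Omar: treat them as a block with 2 internal orders, giving 2 × (7)! = 10080.
Subtracting, 40320 − 10080 = 30240.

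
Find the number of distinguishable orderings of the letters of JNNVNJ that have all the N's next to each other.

12

Treat the 3 copies of N as a single block. The multiset to arrange is then {NNN, J, J, V}, 4 items in all.
That gives (4)!/(2!) = 12 arrangements.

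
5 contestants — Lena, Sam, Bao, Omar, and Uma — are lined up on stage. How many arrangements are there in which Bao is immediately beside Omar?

48

Glue Bao and Omar into one block (2 internal orders), leaving 4 units to arrange in a row.
That gives 2 × 4! = 2 × 24 = 48.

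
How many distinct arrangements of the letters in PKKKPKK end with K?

15

With the last slot taken by K, it remains to arrange the other 6 letters (PKKPKK).
Those 6 letters have K appearing 4 times and P appearing twice, giving (6)!/(4!·2!) = 15.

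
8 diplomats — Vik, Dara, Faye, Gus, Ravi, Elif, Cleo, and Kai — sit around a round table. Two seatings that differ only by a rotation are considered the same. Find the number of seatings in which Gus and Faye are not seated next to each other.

3600

Without the restriction there are (7)! = 5040 seatings.
Those with Gus next to Faye: fuse the pair into one unit and seat 7 units around a circle — 2·(6)! = 1440.
Subtracting, 5040 − 1440 = 3600.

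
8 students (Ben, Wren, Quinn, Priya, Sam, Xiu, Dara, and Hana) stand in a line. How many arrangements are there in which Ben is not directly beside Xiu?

Of the 8! = 40320 arrangements, those with Ben and Xiu adjacent number 2 × 7! = 10080 (treat the pair as a block with 2 internal orders).
Complementary counting: 40320 − 10080 = 30240.

30240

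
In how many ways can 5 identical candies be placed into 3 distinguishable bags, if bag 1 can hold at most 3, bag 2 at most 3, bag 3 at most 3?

12

By stars and bars, unrestricted non-negative solutions to x_1+…+x_3 = 5 number C(5+2,2) = 21.
Subtract solutions that violate a single cap (substitute x_i' = x_i − (cap_i+1)): x_1 ≥ 4 gives C(3,2) = 3; x_2 ≥ 4 gives C(3,2) = 3; x_3 ≥ 4 gives C(3,2) = 3. Together 9.
No two caps can be exceeded simultaneously, so the pair terms are all 0.
By inclusion–exclusion the count is 21 − 9 + 0 = 12.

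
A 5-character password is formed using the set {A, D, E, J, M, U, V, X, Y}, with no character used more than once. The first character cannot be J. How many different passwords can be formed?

13440

The first character has 9−1 = 8 choices (anything except J).
The remaining 4 characters are filled from the other 8 symbols without repetition: 8 × 7 × 6 × 5 = 1680.
Total: 8 × 1680 = 13440.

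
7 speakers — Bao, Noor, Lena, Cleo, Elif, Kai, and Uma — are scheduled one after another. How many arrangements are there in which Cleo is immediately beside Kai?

Glue Cleo and Kai into one block (2 internal orders), leaving 6 units to arrange in a row.
That gives 2 × 6! = 2 × 720 = 1440.

1440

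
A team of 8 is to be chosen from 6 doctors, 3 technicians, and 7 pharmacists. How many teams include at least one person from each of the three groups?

Unrestricted: C(16,8) = 12870 ways to pick any 8 of the 16.
Subtract selections that omit an entire group: no doctors → C(10,8) = 45; no technicians → C(13,8) = 1287; no pharmacists → C(9,8) = 9.
Add back selections omitting two groups (i.e. drawn from a single group): C(6,8) + C(3,8) + C(7,8) = 0.
By inclusion–exclusion: 12870 − 1341 + 0 = 11529.

11529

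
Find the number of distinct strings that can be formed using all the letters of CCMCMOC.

CCMCMOC has 7 letters with C appearing 4 times and M appearing twice.
Dividing 7! = 5040 by 4!·2! = 48 for the repeated letters gives 105.

105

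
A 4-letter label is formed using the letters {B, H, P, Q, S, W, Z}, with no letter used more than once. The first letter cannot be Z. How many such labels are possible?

The first letter has 7−1 = 6 choices (anything except Z).
The remaining 3 letters are filled from the other 6 symbols without repetition: 6 × 5 × 4 = 120.
Total: 6 × 120 = 720.

720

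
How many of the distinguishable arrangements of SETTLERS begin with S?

Fix S in the first position and arrange the remaining 7 letters.
Those 7 letters have E appearing twice and T appearing twice, giving (7)!/(2!·2!) = 1260.

1260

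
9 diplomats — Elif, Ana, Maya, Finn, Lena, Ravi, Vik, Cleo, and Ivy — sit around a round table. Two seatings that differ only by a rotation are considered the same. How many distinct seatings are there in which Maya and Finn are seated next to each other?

Treat {Maya, Finn} as one unit (2 internal orders) and seat the resulting 8 units around the table: (7)! circular arrangements.
So 2 × (7)! = 2 × 5040 = 10080.

10080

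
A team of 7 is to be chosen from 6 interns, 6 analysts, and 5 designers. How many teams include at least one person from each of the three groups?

With no constraint there are C(17,7) = 19448 possible selections.
Selections missing a whole group: no interns → C(11,7) = 330; no analysts → C(11,7) = 330; no designers → C(12,7) = 792.
Add back selections omitting two groups (i.e. drawn from a single group): C(6,7) + C(6,7) + C(5,7) = 0.
By inclusion–exclusion: 19448 − 1452 + 0 = 17996.

17996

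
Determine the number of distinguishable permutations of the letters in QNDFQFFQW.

Letter multiplicities in QNDFQFFQW: D×1, F×3, N×1, Q×3, W×1.
Dividing 9! = 362880 by 3!·3! = 36 for the repeated letters gives 10080.

10080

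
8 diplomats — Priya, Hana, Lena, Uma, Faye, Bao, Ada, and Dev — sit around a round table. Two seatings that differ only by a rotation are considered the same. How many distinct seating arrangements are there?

5040

Around a circle, 8 distinct people have 8!/8 = (7)! = 5040 rotationally distinct seatings.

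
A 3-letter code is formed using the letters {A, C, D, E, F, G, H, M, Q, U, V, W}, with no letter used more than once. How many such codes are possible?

This is a permutation of 3 out of 12: P(12,3) = 12!/9!.
12 × 11 × 10 = 1320.

1320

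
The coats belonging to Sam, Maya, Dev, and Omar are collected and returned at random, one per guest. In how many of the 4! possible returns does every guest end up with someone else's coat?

Let Aᵢ be the assignments in which guest i gets their own coat. We want the size of the complement of A₁∪…∪A_4.
By inclusion–exclusion this is Σ_{j=0}^{4} (−1)^j C(4,j)·(4−j)!.
Computing: 24 − 24 + 12 − 4 + 1 = 9.

9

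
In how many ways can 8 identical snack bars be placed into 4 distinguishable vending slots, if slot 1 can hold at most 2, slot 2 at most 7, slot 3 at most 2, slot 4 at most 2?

By stars and bars, unrestricted non-negative solutions to x_1+…+x_4 = 8 number C(8+3,3) = 165.
Subtract solutions that violate a single cap (substitute x_i' = x_i − (cap_i+1)): x_1 ≥ 3 gives C(8,3) = 56; x_2 ≥ 8 gives C(3,3) = 1; x_3 ≥ 3 gives C(8,3) = 56; x_4 ≥ 3 gives C(8,3) = 56. Together 169.
Add back pairs where two caps are both exceeded: 0 + 10 + 10 + 0 + 0 + 10 = 30.
By inclusion–exclusion the count is 165 − 169 + 30 = 26.

26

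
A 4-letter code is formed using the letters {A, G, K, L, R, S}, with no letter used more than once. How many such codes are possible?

360

This is a permutation of 4 out of 6: P(6,4) = 6!/2!.
6 × 5 × 4 × 3 = 360.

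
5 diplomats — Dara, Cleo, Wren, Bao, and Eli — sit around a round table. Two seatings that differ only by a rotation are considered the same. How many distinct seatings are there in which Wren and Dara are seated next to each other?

Treat {Wren, Dara} as one unit (2 internal orders) and seat the resulting 4 units around the table: (3)! circular arrangements.
So 2 × (3)! = 2 × 6 = 12.

12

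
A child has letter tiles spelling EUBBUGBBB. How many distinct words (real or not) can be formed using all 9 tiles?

1512

The 9 letters of EUBBUGBBB have repeats: B appearing 5 times and U appearing twice.
Dividing 9! = 362880 by 5!·2! = 240 for the repeated letters gives 1512.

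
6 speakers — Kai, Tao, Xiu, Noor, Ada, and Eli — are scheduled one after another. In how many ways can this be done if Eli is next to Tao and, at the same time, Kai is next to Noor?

Treat {Eli,Tao} as one block (2 orders) and {Kai,Noor} as another (2 orders).
That leaves 4 units to arrange: 2 × 2 × 4! = 4 × 24 = 96.

96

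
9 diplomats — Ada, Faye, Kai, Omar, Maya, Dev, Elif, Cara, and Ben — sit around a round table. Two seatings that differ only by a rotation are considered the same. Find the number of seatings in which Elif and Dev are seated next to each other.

Treat {Elif, Dev} as one unit (2 internal orders) and seat the resulting 8 units around the table: (7)! circular arrangements.
So 2 × (7)! = 2 × 5040 = 10080.

10080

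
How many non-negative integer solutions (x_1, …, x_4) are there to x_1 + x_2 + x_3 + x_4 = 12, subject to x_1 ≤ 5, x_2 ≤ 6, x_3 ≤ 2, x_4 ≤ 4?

Ignoring the caps, the number of non-negative solutions to x_1+…+x_4 = 12 is C(15,3) = 455.
Subtract solutions that violate a single cap (substitute x_i' = x_i − (cap_i+1)): x_1 ≥ 6 gives C(9,3) = 84; x_2 ≥ 7 gives C(8,3) = 56; x_3 ≥ 3 gives C(12,3) = 220; x_4 ≥ 5 gives C(10,3) = 120. Together 480.
Add back pairs where two caps are both exceeded: 0 + 20 + 4 + 10 + 1 + 35 = 70.
By inclusion–exclusion the count is 455 − 480 + 70 = 45.

45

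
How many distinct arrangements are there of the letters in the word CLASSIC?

1260

CLASSIC has 7 letters with C appearing twice and S appearing twice.
Dividing 7! = 5040 by 2!·2! = 4 for the repeated letters gives 1260.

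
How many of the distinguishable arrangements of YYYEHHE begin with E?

60

With the first slot taken by E, it remains to arrange the other 6 letters (YYYHHE).
Those 6 letters have H appearing twice and Y appearing 3 times, giving (6)!/(3!·2!) = 60.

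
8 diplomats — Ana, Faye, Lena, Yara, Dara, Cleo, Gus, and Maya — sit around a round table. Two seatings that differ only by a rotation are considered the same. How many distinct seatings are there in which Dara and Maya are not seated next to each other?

Without the restriction there are (7)! = 5040 seatings.
Seatings with Dara beside Maya: treat them as a block with 2 internal orders, giving 2 × (6)! = 1440.
Subtracting, 5040 − 1440 = 3600.

3600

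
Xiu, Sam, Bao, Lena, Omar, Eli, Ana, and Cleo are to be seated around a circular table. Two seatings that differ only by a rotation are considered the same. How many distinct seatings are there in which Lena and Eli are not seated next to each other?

3600

Without the restriction there are (7)! = 5040 seatings.
Those with Lena next to Eli: fuse the pair into one unit and seat 7 units around a circle — 2·(6)! = 1440.
Subtracting, 5040 − 1440 = 3600.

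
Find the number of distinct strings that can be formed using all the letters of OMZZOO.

Letter multiplicities in OMZZOO: M×1, O×3, Z×2.
Dividing 6! = 720 by 3!·2! = 12 for the repeated letters gives 60.

60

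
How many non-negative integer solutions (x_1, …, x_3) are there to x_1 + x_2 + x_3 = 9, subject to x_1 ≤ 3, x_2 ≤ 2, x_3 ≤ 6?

By stars and bars, unrestricted non-negative solutions to x_1+…+x_3 = 9 number C(9+2,2) = 55.
Subtract solutions that violate a single cap (substitute x_i' = x_i − (cap_i+1)): x_1 ≥ 4 gives C(7,2) = 21; x_2 ≥ 3 gives C(8,2) = 28; x_3 ≥ 7 gives C(4,2) = 6. Together 55.
Add back pairs where two caps are both exceeded: 6 + 0 + 0 = 6.
By inclusion–exclusion the count is 55 − 55 + 6 = 6.

6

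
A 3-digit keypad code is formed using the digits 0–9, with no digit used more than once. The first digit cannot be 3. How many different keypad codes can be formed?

The first digit has 10−1 = 9 choices (anything except 3).
The remaining 2 digits are filled from the other 9 symbols without repetition: 9 × 8 = 72.
Total: 9 × 72 = 648.

648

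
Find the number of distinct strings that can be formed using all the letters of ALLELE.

The 6 letters of ALLELE have repeats: E appearing twice and L appearing 3 times.
So there are 6! / (3!·2!) = 60 distinguishable arrangements.

60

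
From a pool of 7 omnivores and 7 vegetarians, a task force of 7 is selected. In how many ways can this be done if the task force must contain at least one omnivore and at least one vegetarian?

3430

Unrestricted: C(14,7) = 3432 ways to pick any 7 of the 14.
Subtract selections that omit an entire group: no omnivores → C(7,7) = 1; no vegetarians → C(7,7) = 1.
Both groups omitted at once is impossible, so 3432 − 2 = 3430.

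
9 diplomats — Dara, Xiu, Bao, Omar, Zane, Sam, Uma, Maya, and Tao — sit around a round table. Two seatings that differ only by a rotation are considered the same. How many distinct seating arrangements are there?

40320

Seat Dara anywhere (absorbing the rotational symmetry), then permute the other 8: (8)! = 40320.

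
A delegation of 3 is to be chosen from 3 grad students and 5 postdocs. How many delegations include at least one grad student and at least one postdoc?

45

Unrestricted: C(8,3) = 56 ways to pick any 3 of the 8.
Selections missing a whole group: no grad students → C(5,3) = 10; no postdocs → C(3,3) = 1.
Both groups omitted at once is impossible, so 56 − 11 = 45.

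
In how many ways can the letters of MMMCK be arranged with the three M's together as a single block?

Treat the 3 copies of M as a single block. The multiset to arrange is then {MMM, C, K}, 3 items in all.
All 3 items are distinct, so there are (3)! = 6 arrangements.

6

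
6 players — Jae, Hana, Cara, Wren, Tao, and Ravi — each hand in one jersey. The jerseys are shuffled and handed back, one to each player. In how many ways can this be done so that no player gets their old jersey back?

265

This is the derangement count D_6: permutations of 6 items with no fixed point.
By inclusion–exclusion this is Σ_{j=0}^{6} (−1)^j C(6,j)·(6−j)!.
Computing: 720 − 720 + 360 − 120 + 30 − 6 + 1 = 265.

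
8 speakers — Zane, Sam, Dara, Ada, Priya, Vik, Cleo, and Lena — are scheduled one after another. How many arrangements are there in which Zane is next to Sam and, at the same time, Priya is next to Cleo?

Treat {Zane,Sam} as one block (2 orders) and {Priya,Cleo} as another (2 orders).
That leaves 6 units to arrange: 2 × 2 × 6! = 4 × 720 = 2880.

2880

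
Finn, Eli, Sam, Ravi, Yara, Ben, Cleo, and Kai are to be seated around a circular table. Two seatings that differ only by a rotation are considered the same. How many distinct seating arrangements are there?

5040

Seat Finn anywhere (absorbing the rotational symmetry), then permute the other 7: (7)! = 5040.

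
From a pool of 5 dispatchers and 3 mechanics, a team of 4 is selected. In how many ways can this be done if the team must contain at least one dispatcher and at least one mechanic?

Total 4-person selections from all 8: C(8,4) = 70.
Subtract selections that omit an entire group: no dispatchers → C(3,4) = 0; no mechanics → C(5,4) = 5.
Both groups omitted at once is impossible, so 70 − 5 = 65.

65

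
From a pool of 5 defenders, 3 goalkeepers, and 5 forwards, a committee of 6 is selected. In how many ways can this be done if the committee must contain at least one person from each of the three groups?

1450

Total 6-person selections from all 13: C(13,6) = 1716.
Subtract selections that omit an entire group: no defenders → C(8,6) = 28; no goalkeepers → C(10,6) = 210; no forwards → C(8,6) = 28.
Add back selections omitting two groups (i.e. drawn from a single group): C(5,6) + C(3,6) + C(5,6) = 0.
By inclusion–exclusion: 1716 − 266 + 0 = 1450.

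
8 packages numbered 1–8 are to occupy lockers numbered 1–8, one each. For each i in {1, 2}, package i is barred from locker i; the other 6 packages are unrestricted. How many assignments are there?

30960

Let Aᵢ (for i ∈ {1, 2}) be the placements that put package i in its forbidden locker. Any j of these fix j positions, leaving (8−j)! ways to fill the rest, and there are C(2,j) ways to pick which j.
By inclusion–exclusion, the number of valid placements is Σ_{j=0}^{2} (−1)^j C(2,j)·(8−j)!.
Computing: 40320 − 10080 + 720 = 30960.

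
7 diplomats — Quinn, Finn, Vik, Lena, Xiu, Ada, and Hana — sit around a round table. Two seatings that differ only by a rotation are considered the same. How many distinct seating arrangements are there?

Fix one person's seat to break rotational symmetry; the remaining 6 people can be arranged in (6)! = 720 ways.

720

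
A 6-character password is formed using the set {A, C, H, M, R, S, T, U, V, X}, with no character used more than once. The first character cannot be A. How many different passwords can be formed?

The first character has 10−1 = 9 choices (anything except A).
The remaining 5 characters are filled from the other 9 symbols without repetition: 9 × 8 × 7 × 6 × 5 = 15120.
Total: 9 × 15120 = 136080.

136080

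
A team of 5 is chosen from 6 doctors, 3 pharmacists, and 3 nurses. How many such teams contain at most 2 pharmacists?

Split by how many pharmacists are chosen (0 through 2).
Sum: C(3,0)·C(9,5) + C(3,1)·C(9,4) + C(3,2)·C(9,3) = 126 + 378 + 252 = 756.

756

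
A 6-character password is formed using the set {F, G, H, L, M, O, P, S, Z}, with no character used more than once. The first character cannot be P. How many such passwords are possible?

53760

The first character has 9−1 = 8 choices (anything except P).
The remaining 5 characters are filled from the other 8 symbols without repetition: 8 × 7 × 6 × 5 × 4 = 6720.
Total: 8 × 6720 = 53760.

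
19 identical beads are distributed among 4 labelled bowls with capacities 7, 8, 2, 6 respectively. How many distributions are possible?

31

Ignoring the caps, the number of non-negative solutions to x_1+…+x_4 = 19 is C(22,3) = 1540.
Subtract solutions that violate a single cap (substitute x_i' = x_i − (cap_i+1)): x_1 ≥ 8 gives C(14,3) = 364; x_2 ≥ 9 gives C(13,3) = 286; x_3 ≥ 3 gives C(19,3) = 969; x_4 ≥ 7 gives C(15,3) = 455. Together 2074.
Add back pairs where two caps are both exceeded: 10 + 165 + 35 + 120 + 20 + 220 = 570.
Subtract triples: 0 + 0 + 4 + 1 = 5.
By inclusion–exclusion the count is 1540 − 2074 + 570 − 5 = 31.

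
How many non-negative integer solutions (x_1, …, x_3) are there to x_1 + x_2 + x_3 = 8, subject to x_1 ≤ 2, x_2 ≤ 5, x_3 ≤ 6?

By stars and bars, unrestricted non-negative solutions to x_1+…+x_3 = 8 number C(8+2,2) = 45.
Subtract solutions that violate a single cap (substitute x_i' = x_i − (cap_i+1)): x_1 ≥ 3 gives C(7,2) = 21; x_2 ≥ 6 gives C(4,2) = 6; x_3 ≥ 7 gives C(3,2) = 3. Together 30.
No two caps can be exceeded simultaneously, so the pair terms are all 0.
By inclusion–exclusion the count is 45 − 30 + 0 = 15.

15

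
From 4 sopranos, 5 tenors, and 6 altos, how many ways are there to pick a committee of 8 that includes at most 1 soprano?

Split by how many sopranos are chosen (0 through 1).
Sum: C(4,0)·C(11,8) + C(4,1)·C(11,7) = 165 + 1320 = 1485.

1485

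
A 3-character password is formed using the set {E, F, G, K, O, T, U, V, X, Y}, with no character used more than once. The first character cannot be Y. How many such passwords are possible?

The first character has 10−1 = 9 choices (anything except Y).
The remaining 2 characters are filled from the other 9 symbols without repetition: 9 × 8 = 72.
Total: 9 × 72 = 648.

648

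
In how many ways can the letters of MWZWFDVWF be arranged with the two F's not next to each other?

23520

There are 9!/(3!·2!) = 30240 arrangements of MWZWFDVWF in total.
Arrangements with the F's together: treat FF as one letter, giving (8)!/(3!) = 6720.
Hence 30240 − 6720 = 23520.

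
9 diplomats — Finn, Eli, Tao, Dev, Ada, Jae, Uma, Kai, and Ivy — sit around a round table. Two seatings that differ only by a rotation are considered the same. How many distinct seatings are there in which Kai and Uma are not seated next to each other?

All circular seatings of 9 people number (8)! = 40320.
Seatings with Kai beside Uma: treat them as a block with 2 internal orders, giving 2 × (7)! = 10080.
Subtracting, 40320 − 10080 = 30240.

30240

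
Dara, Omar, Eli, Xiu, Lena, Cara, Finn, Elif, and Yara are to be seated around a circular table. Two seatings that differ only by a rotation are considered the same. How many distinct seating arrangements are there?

Seat Dara anywhere (absorbing the rotational symmetry), then permute the other 8: (8)! = 40320.

40320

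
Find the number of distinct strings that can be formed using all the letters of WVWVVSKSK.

7560

The 9 letters of WVWVVSKSK have repeats: K appearing twice, S appearing twice, V appearing 3 times, and W appearing twice.
Dividing 9! = 362880 by 3!·2!·2!·2! = 48 for the repeated letters gives 7560.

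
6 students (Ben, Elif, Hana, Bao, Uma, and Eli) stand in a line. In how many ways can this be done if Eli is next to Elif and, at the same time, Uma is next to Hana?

96

Treat {Eli,Elif} as one block (2 orders) and {Uma,Hana} as another (2 orders).
That leaves 4 units to arrange: 2 × 2 × 4! = 4 × 24 = 96.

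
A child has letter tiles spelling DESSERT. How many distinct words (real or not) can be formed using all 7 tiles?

1260

Letter multiplicities in DESSERT: D×1, E×2, R×1, S×2, T×1.
So there are 7! / (2!·2!) = 1260 distinguishable arrangements.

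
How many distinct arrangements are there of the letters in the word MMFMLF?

60

The 6 letters of MMFMLF have repeats: F appearing twice and M appearing 3 times.
Dividing 6! = 720 by 3!·2! = 12 for the repeated letters gives 60.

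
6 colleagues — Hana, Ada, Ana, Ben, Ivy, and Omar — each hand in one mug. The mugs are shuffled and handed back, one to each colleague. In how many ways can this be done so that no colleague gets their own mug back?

265

Count assignments avoiding every fixed point. For any j of the 6 colleagues fixed to their own mug, the other 6−j can be arranged in (6−j)! ways.
By inclusion–exclusion this is Σ_{j=0}^{6} (−1)^j C(6,j)·(6−j)!.
Computing: 720 − 720 + 360 − 120 + 30 − 6 + 1 = 265.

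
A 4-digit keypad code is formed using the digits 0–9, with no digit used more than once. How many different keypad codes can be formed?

With no repetition, fill the 4 digits in order: 10 choices, then 9, down to 7.
That product is 10 × 9 × 8 × 7 = 5040.

5040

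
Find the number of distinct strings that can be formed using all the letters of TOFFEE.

The 6 letters of TOFFEE have repeats: E appearing twice and F appearing twice.
The number of distinct arrangements is 6!/(2!·2!) = 720/4 = 180.

180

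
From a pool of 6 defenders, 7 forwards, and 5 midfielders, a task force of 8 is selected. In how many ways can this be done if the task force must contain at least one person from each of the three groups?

41811

Total 8-person selections from all 18: C(18,8) = 43758.
Selections missing a whole group: no defenders → C(12,8) = 495; no forwards → C(11,8) = 165; no midfielders → C(13,8) = 1287.
Add back selections omitting two groups (i.e. drawn from a single group): C(6,8) + C(7,8) + C(5,8) = 0.
By inclusion–exclusion: 43758 − 1947 + 0 = 41811.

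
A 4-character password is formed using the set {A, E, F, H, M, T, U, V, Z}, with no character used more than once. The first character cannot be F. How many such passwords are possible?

2688

The first character has 9−1 = 8 choices (anything except F).
The remaining 3 characters are filled from the other 8 symbols without repetition: 8 × 7 × 6 = 336.
Total: 8 × 336 = 2688.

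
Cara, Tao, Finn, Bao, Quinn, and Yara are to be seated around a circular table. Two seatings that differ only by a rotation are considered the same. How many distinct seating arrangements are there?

Around a circle, 6 distinct people have 6!/6 = (5)! = 120 rotationally distinct seatings.

120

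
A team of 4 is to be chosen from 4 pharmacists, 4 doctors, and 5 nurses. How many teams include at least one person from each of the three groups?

Total 4-person selections from all 13: C(13,4) = 715.
Selections missing a whole group: no pharmacists → C(9,4) = 126; no doctors → C(9,4) = 126; no nurses → C(8,4) = 70.
Add back selections omitting two groups (i.e. drawn from a single group): C(4,4) + C(4,4) + C(5,4) = 7.
By inclusion–exclusion: 715 − 322 + 7 = 400.

400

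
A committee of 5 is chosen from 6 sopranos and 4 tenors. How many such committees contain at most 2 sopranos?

66

Split by how many sopranos are chosen (0 through 2).
Sum: C(6,0)·C(4,5) + C(6,1)·C(4,4) + C(6,2)·C(4,3) = 0 + 6 + 60 = 66.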